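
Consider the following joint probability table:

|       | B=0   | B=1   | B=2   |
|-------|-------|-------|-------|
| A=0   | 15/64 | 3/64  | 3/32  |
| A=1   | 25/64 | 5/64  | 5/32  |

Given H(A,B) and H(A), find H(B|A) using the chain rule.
From the chain rule: H(A,B) = H(A) + H(B|A)
Therefore: H(B|A) = H(A,B) - H(A)

H(A,B) = -[(15/64)·log₂(15/64) + (3/64)·log₂(3/64) + (3/32)·log₂(3/32) + (25/64)·log₂(25/64) + (5/64)·log₂(5/64) + (5/32)·log₂(5/32)]
  = 0.4906 + 0.2070 + 0.3202 + 0.5297 + 0.2873 + 0.4184
  = 2.2532 bits
Marginal P(A) (row sums):
  P(A=0) = 15/64 + 3/64 + 3/32 = 3/8
  P(A=1) = 25/64 + 5/64 + 5/32 = 5/8
H(A) = -[(3/8)·log₂(3/8) + (5/8)·log₂(5/8)]
  = 0.5306 + 0.4238
  = 0.9544 bits

H(B|A) = 2.2532 - 0.9544 = 1.2988 bits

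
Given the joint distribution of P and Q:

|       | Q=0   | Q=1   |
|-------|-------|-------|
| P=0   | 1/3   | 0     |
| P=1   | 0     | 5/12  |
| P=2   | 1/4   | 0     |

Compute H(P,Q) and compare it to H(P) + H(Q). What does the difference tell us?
Marginal P(P) (row sums):
  P(P=0) = 1/3 + 0 = 1/3
  P(P=1) = 0 + 5/12 = 5/12
  P(P=2) = 1/4 + 0 = 1/4
Marginal P(Q) (column sums):
  P(Q=0) = 1/3 + 0 + 1/4 = 7/12
  P(Q=1) = 0 + 5/12 + 0 = 5/12

H(P,Q) = -[(1/3)·log₂(1/3) + (5/12)·log₂(5/12) + (1/4)·log₂(1/4)]
  = 0.5283 + 0.5263 + 0.5000
  = 1.5546 bits
H(P) = -[(1/3)·log₂(1/3) + (5/12)·log₂(5/12) + (1/4)·log₂(1/4)]
  = 0.5283 + 0.5263 + 0.5000
  = 1.5546 bits
H(Q) = -[(7/12)·log₂(7/12) + (5/12)·log₂(5/12)]
  = 0.4536 + 0.5263
  = 0.9799 bits

H(P) + H(Q) = 1.5546 + 0.9799 = 2.5345 bits
Difference: H(P) + H(Q) - H(P,Q) = 2.5345 - 1.5546 = 0.9799 bits = I(P;Q)

The difference is the mutual information; it is positive here, so P and Q are dependent (knowing one reduces uncertainty about the other by 0.9799 bits).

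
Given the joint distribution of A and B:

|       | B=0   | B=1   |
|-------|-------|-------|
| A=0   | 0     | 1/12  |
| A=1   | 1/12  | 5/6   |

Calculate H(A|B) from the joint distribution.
Marginal P(B) (column sums):
  P(B=0) = 0 + 1/12 = 1/12
  P(B=1) = 1/12 + 5/6 = 11/12

H(A|B) = -Σ P(A,B)·log₂ P(A|B), where P(A|B) = P(A,B) / P(B)
  (cells with P(A,B) = 0 contribute 0)
  (A=0,B=1): P(A|B) = (1/12)/(11/12) = 1/11;  -(1/12)·log₂(1/11) = 0.2883
  (A=1,B=0): P(A|B) = (1/12)/(1/12) = 1;  -(1/12)·log₂(1) = 0.0000
  (A=1,B=1): P(A|B) = (5/6)/(11/12) = 10/11;  -(5/6)·log₂(10/11) = 0.1146
H(A|B) = 0.2883 + 0.0000 + 0.1146
  = 0.4029 bits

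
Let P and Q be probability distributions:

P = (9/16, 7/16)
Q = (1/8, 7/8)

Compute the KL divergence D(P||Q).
D(P||Q) = Σ P(i) log₂(P(i)/Q(i))
  i=0: (9/16) × log₂((9/16)/(1/8)) = (9/16) × log₂(9/2) = 1.2206
  i=1: (7/16) × log₂((7/16)/(7/8)) = (7/16) × log₂(1/2) = -0.4375
D(P||Q) = 1.2206 - 0.4375
  = 0.7831 bits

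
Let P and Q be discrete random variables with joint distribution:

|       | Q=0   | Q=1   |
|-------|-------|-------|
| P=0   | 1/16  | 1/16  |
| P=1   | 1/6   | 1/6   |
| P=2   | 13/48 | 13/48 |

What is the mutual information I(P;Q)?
Marginal P(P) (row sums):
  P(P=0) = 1/16 + 1/16 = 1/8
  P(P=1) = 1/6 + 1/6 = 1/3
  P(P=2) = 13/48 + 13/48 = 13/24
Marginal P(Q) (column sums):
  P(Q=0) = 1/16 + 1/6 + 13/48 = 1/2
  P(Q=1) = 1/16 + 1/6 + 13/48 = 1/2

H(P) = -[(1/8)·log₂(1/8) + (1/3)·log₂(1/3) + (13/24)·log₂(13/24)]
  = 0.3750 + 0.5283 + 0.4791
  = 1.3824 bits
H(Q) = -[(1/2)·log₂(1/2) + (1/2)·log₂(1/2)]
  = 0.5000 + 0.5000
  = 1.0000 bits
H(P,Q) = -[(1/16)·log₂(1/16) + (1/16)·log₂(1/16) + (1/6)·log₂(1/6) + (1/6)·log₂(1/6) + (13/48)·log₂(13/48) + (13/48)·log₂(13/48)]
  = 0.2500 + 0.2500 + 0.4308 + 0.4308 + 0.5104 + 0.5104
  = 2.3824 bits

I(P;Q) = H(P) + H(Q) - H(P,Q)
  = 1.3824 + 1.0000 - 2.3824
  = 0.0000 bits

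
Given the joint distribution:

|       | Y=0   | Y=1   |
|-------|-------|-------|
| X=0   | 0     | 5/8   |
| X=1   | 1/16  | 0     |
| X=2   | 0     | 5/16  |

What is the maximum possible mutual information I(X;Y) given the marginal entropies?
The upper bound on mutual information is I(X;Y) ≤ min(H(X), H(Y)).

Marginal P(X) (row sums):
  P(X=0) = 0 + 5/8 = 5/8
  P(X=1) = 1/16 + 0 = 1/16
  P(X=2) = 0 + 5/16 = 5/16
Marginal P(Y) (column sums):
  P(Y=0) = 0 + 1/16 + 0 = 1/16
  P(Y=1) = 5/8 + 0 + 5/16 = 15/16

H(X) = -[(5/8)·log₂(5/8) + (1/16)·log₂(1/16) + (5/16)·log₂(5/16)]
  = 0.4238 + 0.2500 + 0.5244
  = 1.1982 bits
H(Y) = -[(1/16)·log₂(1/16) + (15/16)·log₂(15/16)]
  = 0.2500 + 0.0873
  = 0.3373 bits

Maximum possible I(X;Y) = min(1.1982, 0.3373) = 0.3373 bits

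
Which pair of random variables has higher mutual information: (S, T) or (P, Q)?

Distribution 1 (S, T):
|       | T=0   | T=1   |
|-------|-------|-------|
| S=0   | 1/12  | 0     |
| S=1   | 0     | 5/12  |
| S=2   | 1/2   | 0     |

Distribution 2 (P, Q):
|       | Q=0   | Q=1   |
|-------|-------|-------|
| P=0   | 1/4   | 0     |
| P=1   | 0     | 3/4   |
Distribution 1 (S, T):
Marginal P(S) (row sums):
  P(S=0) = 1/12 + 0 = 1/12
  P(S=1) = 0 + 5/12 = 5/12
  P(S=2) = 1/2 + 0 = 1/2
Marginal P(T) (column sums):
  P(T=0) = 1/12 + 0 + 1/2 = 7/12
  P(T=1) = 0 + 5/12 + 0 = 5/12

H(S) = -[(1/12)·log₂(1/12) + (5/12)·log₂(5/12) + (1/2)·log₂(1/2)]
  = 0.2987 + 0.5263 + 0.5000
  = 1.3250 bits
H(T) = -[(7/12)·log₂(7/12) + (5/12)·log₂(5/12)]
  = 0.4536 + 0.5263
  = 0.9799 bits
H(S,T) = -[(1/12)·log₂(1/12) + (5/12)·log₂(5/12) + (1/2)·log₂(1/2)]
  = 0.2987 + 0.5263 + 0.5000
  = 1.3250 bits

I(S;T) = H(S) + H(T) - H(S,T)
  = 1.3250 + 0.9799 - 1.3250
  = 0.9799 bits

Distribution 2 (P, Q):
Marginal P(P) (row sums):
  P(P=0) = 1/4 + 0 = 1/4
  P(P=1) = 0 + 3/4 = 3/4
Marginal P(Q) (column sums):
  P(Q=0) = 1/4 + 0 = 1/4
  P(Q=1) = 0 + 3/4 = 3/4

H(P) = -[(1/4)·log₂(1/4) + (3/4)·log₂(3/4)]
  = 0.5000 + 0.3113
  = 0.8113 bits
H(Q) = -[(1/4)·log₂(1/4) + (3/4)·log₂(3/4)]
  = 0.5000 + 0.3113
  = 0.8113 bits
H(P,Q) = -[(1/4)·log₂(1/4) + (3/4)·log₂(3/4)]
  = 0.5000 + 0.3113
  = 0.8113 bits

I(P;Q) = H(P) + H(Q) - H(P,Q)
  = 0.8113 + 0.8113 - 0.8113
  = 0.8113 bits

I(S;T) = 0.9799 bits > I(P;Q) = 0.8113 bits, so (S, T) has the higher mutual information (stronger dependence).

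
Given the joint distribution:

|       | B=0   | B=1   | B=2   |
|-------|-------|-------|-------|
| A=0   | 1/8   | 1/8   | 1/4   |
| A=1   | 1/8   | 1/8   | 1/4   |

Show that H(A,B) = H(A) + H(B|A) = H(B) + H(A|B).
Marginal P(A) (row sums):
  P(A=0) = 1/8 + 1/8 + 1/4 = 1/2
  P(A=1) = 1/8 + 1/8 + 1/4 = 1/2
Marginal P(B) (column sums):
  P(B=0) = 1/8 + 1/8 = 1/4
  P(B=1) = 1/8 + 1/8 = 1/4
  P(B=2) = 1/4 + 1/4 = 1/2

Decomposition 1: H(A) + H(B|A)
H(A) = -[(1/2)·log₂(1/2) + (1/2)·log₂(1/2)]
  = 0.5000 + 0.5000
  = 1.0000 bits
H(B|A) = -Σ P(A,B)·log₂ P(B|A), where P(B|A) = P(A,B) / P(A)
  (A=0,B=0): P(B|A) = (1/8)/(1/2) = 1/4;  -(1/8)·log₂(1/4) = 0.2500
  (A=0,B=1): P(B|A) = (1/8)/(1/2) = 1/4;  -(1/8)·log₂(1/4) = 0.2500
  (A=0,B=2): P(B|A) = (1/4)/(1/2) = 1/2;  -(1/4)·log₂(1/2) = 0.2500
  (A=1,B=0): P(B|A) = (1/8)/(1/2) = 1/4;  -(1/8)·log₂(1/4) = 0.2500
  (A=1,B=1): P(B|A) = (1/8)/(1/2) = 1/4;  -(1/8)·log₂(1/4) = 0.2500
  (A=1,B=2): P(B|A) = (1/4)/(1/2) = 1/2;  -(1/4)·log₂(1/2) = 0.2500
H(B|A) = 0.2500 + 0.2500 + 0.2500 + 0.2500 + 0.2500 + 0.2500
  = 1.5000 bits
H(A) + H(B|A) = 1.0000 + 1.5000 = 2.5000 bits

Decomposition 2: H(B) + H(A|B)
H(B) = -[(1/4)·log₂(1/4) + (1/4)·log₂(1/4) + (1/2)·log₂(1/2)]
  = 0.5000 + 0.5000 + 0.5000
  = 1.5000 bits
H(A|B) = -Σ P(A,B)·log₂ P(A|B), where P(A|B) = P(A,B) / P(B)
  (A=0,B=0): P(A|B) = (1/8)/(1/4) = 1/2;  -(1/8)·log₂(1/2) = 0.1250
  (A=0,B=1): P(A|B) = (1/8)/(1/4) = 1/2;  -(1/8)·log₂(1/2) = 0.1250
  (A=0,B=2): P(A|B) = (1/4)/(1/2) = 1/2;  -(1/4)·log₂(1/2) = 0.2500
  (A=1,B=0): P(A|B) = (1/8)/(1/4) = 1/2;  -(1/8)·log₂(1/2) = 0.1250
  (A=1,B=1): P(A|B) = (1/8)/(1/4) = 1/2;  -(1/8)·log₂(1/2) = 0.1250
  (A=1,B=2): P(A|B) = (1/4)/(1/2) = 1/2;  -(1/4)·log₂(1/2) = 0.2500
H(A|B) = 0.1250 + 0.1250 + 0.2500 + 0.1250 + 0.1250 + 0.2500
  = 1.0000 bits
H(B) + H(A|B) = 1.5000 + 1.0000 = 2.5000 bits

Direct computation of the joint entropy:
H(A,B) = -[(1/8)·log₂(1/8) + (1/8)·log₂(1/8) + (1/4)·log₂(1/4) + (1/8)·log₂(1/8) + (1/8)·log₂(1/8) + (1/4)·log₂(1/4)]
  = 0.3750 + 0.3750 + 0.5000 + 0.3750 + 0.3750 + 0.5000
  = 2.5000 bits

All three agree: H(A,B) = 2.5000 bits ✓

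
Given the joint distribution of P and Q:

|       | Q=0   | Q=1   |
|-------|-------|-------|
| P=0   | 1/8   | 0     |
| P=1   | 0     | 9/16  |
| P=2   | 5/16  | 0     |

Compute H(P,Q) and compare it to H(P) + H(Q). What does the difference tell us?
Marginal P(P) (row sums):
  P(P=0) = 1/8 + 0 = 1/8
  P(P=1) = 0 + 9/16 = 9/16
  P(P=2) = 5/16 + 0 = 5/16
Marginal P(Q) (column sums):
  P(Q=0) = 1/8 + 0 + 5/16 = 7/16
  P(Q=1) = 0 + 9/16 + 0 = 9/16

H(P,Q) = -[(1/8)·log₂(1/8) + (9/16)·log₂(9/16) + (5/16)·log₂(5/16)]
  = 0.3750 + 0.4669 + 0.5244
  = 1.3663 bits
H(P) = -[(1/8)·log₂(1/8) + (9/16)·log₂(9/16) + (5/16)·log₂(5/16)]
  = 0.3750 + 0.4669 + 0.5244
  = 1.3663 bits
H(Q) = -[(7/16)·log₂(7/16) + (9/16)·log₂(9/16)]
  = 0.5218 + 0.4669
  = 0.9887 bits

H(P) + H(Q) = 1.3663 + 0.9887 = 2.3550 bits
Difference: H(P) + H(Q) - H(P,Q) = 2.3550 - 1.3663 = 0.9887 bits = I(P;Q)

The difference is the mutual information; it is positive here, so P and Q are dependent (knowing one reduces uncertainty about the other by 0.9887 bits).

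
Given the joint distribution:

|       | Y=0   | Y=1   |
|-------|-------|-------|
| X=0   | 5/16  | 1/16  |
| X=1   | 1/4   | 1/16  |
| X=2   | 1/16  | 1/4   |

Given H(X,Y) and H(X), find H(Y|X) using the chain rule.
From the chain rule: H(X,Y) = H(X) + H(Y|X)
Therefore: H(Y|X) = H(X,Y) - H(X)

H(X,Y) = -[(5/16)·log₂(5/16) + (1/16)·log₂(1/16) + (1/4)·log₂(1/4) + (1/16)·log₂(1/16) + (1/16)·log₂(1/16) + (1/4)·log₂(1/4)]
  = 0.5244 + 0.2500 + 0.5000 + 0.2500 + 0.2500 + 0.5000
  = 2.2744 bits
Marginal P(X) (row sums):
  P(X=0) = 5/16 + 1/16 = 3/8
  P(X=1) = 1/4 + 1/16 = 5/16
  P(X=2) = 1/16 + 1/4 = 5/16
H(X) = -[(3/8)·log₂(3/8) + (5/16)·log₂(5/16) + (5/16)·log₂(5/16)]
  = 0.5306 + 0.5244 + 0.5244
  = 1.5794 bits

H(Y|X) = 2.2744 - 1.5794 = 0.6950 bits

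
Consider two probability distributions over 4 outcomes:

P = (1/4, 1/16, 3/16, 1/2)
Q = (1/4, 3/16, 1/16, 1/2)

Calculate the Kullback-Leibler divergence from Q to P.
D(P||Q) = Σ P(i) log₂(P(i)/Q(i))
  i=0: (1/4) × log₂((1/4)/(1/4)) = (1/4) × log₂(1) = 0.0000
  i=1: (1/16) × log₂((1/16)/(3/16)) = (1/16) × log₂(1/3) = -0.0991
  i=2: (3/16) × log₂((3/16)/(1/16)) = (3/16) × log₂(3) = 0.2972
  i=3: (1/2) × log₂((1/2)/(1/2)) = (1/2) × log₂(1) = 0.0000
D(P||Q) = 0.0000 - 0.0991 + 0.2972 + 0.0000
  = 0.1981 bits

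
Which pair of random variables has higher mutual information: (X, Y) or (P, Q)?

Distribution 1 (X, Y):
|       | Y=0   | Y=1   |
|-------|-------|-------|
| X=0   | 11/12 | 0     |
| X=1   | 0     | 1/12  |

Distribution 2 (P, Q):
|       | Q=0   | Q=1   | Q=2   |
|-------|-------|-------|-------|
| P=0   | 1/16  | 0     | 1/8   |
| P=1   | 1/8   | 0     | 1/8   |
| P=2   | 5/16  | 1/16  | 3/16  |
Distribution 1 (X, Y):
Marginal P(X) (row sums):
  P(X=0) = 11/12 + 0 = 11/12
  P(X=1) = 0 + 1/12 = 1/12
Marginal P(Y) (column sums):
  P(Y=0) = 11/12 + 0 = 11/12
  P(Y=1) = 0 + 1/12 = 1/12

H(X) = -[(11/12)·log₂(11/12) + (1/12)·log₂(1/12)]
  = 0.1151 + 0.2987
  = 0.4138 bits
H(Y) = -[(11/12)·log₂(11/12) + (1/12)·log₂(1/12)]
  = 0.1151 + 0.2987
  = 0.4138 bits
H(X,Y) = -[(11/12)·log₂(11/12) + (1/12)·log₂(1/12)]
  = 0.1151 + 0.2987
  = 0.4138 bits

I(X;Y) = H(X) + H(Y) - H(X,Y)
  = 0.4138 + 0.4138 - 0.4138
  = 0.4138 bits

Distribution 2 (P, Q):
Marginal P(P) (row sums):
  P(P=0) = 1/16 + 0 + 1/8 = 3/16
  P(P=1) = 1/8 + 0 + 1/8 = 1/4
  P(P=2) = 5/16 + 1/16 + 3/16 = 9/16
Marginal P(Q) (column sums):
  P(Q=0) = 1/16 + 1/8 + 5/16 = 1/2
  P(Q=1) = 0 + 0 + 1/16 = 1/16
  P(Q=2) = 1/8 + 1/8 + 3/16 = 7/16

H(P) = -[(3/16)·log₂(3/16) + (1/4)·log₂(1/4) + (9/16)·log₂(9/16)]
  = 0.4528 + 0.5000 + 0.4669
  = 1.4197 bits
H(Q) = -[(1/2)·log₂(1/2) + (1/16)·log₂(1/16) + (7/16)·log₂(7/16)]
  = 0.5000 + 0.2500 + 0.5218
  = 1.2718 bits
H(P,Q) = -[(1/16)·log₂(1/16) + (1/8)·log₂(1/8) + (1/8)·log₂(1/8) + (1/8)·log₂(1/8) + (5/16)·log₂(5/16) + (1/16)·log₂(1/16) + (3/16)·log₂(3/16)]
  = 0.2500 + 0.3750 + 0.3750 + 0.3750 + 0.5244 + 0.2500 + 0.4528
  = 2.6022 bits

I(P;Q) = H(P) + H(Q) - H(P,Q)
  = 1.4197 + 1.2718 - 2.6022
  = 0.0893 bits

I(X;Y) = 0.4138 bits > I(P;Q) = 0.0893 bits, so (X, Y) has the higher mutual information (stronger dependence).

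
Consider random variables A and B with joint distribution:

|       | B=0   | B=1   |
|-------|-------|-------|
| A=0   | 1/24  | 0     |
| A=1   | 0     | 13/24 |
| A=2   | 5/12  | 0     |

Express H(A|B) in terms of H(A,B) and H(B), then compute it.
H(A|B) = H(A,B) - H(B)

Marginal P(B) (column sums):
  P(B=0) = 1/24 + 0 + 5/12 = 11/24
  P(B=1) = 0 + 13/24 + 0 = 13/24

H(A,B) = -[(1/24)·log₂(1/24) + (13/24)·log₂(13/24) + (5/12)·log₂(5/12)]
  = 0.1910 + 0.4791 + 0.5263
  = 1.1964 bits
H(B) = -[(11/24)·log₂(11/24) + (13/24)·log₂(13/24)]
  = 0.5159 + 0.4791
  = 0.9950 bits

H(A|B) = 1.1964 - 0.9950 = 0.2014 bits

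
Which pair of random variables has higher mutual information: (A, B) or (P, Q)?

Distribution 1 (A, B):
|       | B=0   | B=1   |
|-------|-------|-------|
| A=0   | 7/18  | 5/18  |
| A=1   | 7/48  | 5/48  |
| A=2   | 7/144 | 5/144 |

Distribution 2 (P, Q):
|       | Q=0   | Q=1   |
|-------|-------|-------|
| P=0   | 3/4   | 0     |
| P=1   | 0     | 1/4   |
Distribution 1 (A, B):
Marginal P(A) (row sums):
  P(A=0) = 7/18 + 5/18 = 2/3
  P(A=1) = 7/48 + 5/48 = 1/4
  P(A=2) = 7/144 + 5/144 = 1/12
Marginal P(B) (column sums):
  P(B=0) = 7/18 + 7/48 + 7/144 = 7/12
  P(B=1) = 5/18 + 5/48 + 5/144 = 5/12

H(A) = -[(2/3)·log₂(2/3) + (1/4)·log₂(1/4) + (1/12)·log₂(1/12)]
  = 0.3900 + 0.5000 + 0.2987
  = 1.1887 bits
H(B) = -[(7/12)·log₂(7/12) + (5/12)·log₂(5/12)]
  = 0.4536 + 0.5263
  = 0.9799 bits
H(A,B) = -[(7/18)·log₂(7/18) + (5/18)·log₂(5/18) + (7/48)·log₂(7/48) + (5/48)·log₂(5/48) + (7/144)·log₂(7/144) + (5/144)·log₂(5/144)]
  = 0.5299 + 0.5133 + 0.4051 + 0.3399 + 0.2121 + 0.1683
  = 2.1686 bits

I(A;B) = H(A) + H(B) - H(A,B)
  = 1.1887 + 0.9799 - 2.1686
  = 0.0000 bits

Distribution 2 (P, Q):
Marginal P(P) (row sums):
  P(P=0) = 3/4 + 0 = 3/4
  P(P=1) = 0 + 1/4 = 1/4
Marginal P(Q) (column sums):
  P(Q=0) = 3/4 + 0 = 3/4
  P(Q=1) = 0 + 1/4 = 1/4

H(P) = -[(3/4)·log₂(3/4) + (1/4)·log₂(1/4)]
  = 0.3113 + 0.5000
  = 0.8113 bits
H(Q) = -[(3/4)·log₂(3/4) + (1/4)·log₂(1/4)]
  = 0.3113 + 0.5000
  = 0.8113 bits
H(P,Q) = -[(3/4)·log₂(3/4) + (1/4)·log₂(1/4)]
  = 0.3113 + 0.5000
  = 0.8113 bits

I(P;Q) = H(P) + H(Q) - H(P,Q)
  = 0.8113 + 0.8113 - 0.8113
  = 0.8113 bits

I(P;Q) = 0.8113 bits > I(A;B) = 0.0000 bits, so (P, Q) has the higher mutual information (stronger dependence).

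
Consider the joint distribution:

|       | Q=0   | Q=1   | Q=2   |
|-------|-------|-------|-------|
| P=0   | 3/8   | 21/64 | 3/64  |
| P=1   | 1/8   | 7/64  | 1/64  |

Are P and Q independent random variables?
Marginal P(P) (row sums):
  P(P=0) = 3/8 + 21/64 + 3/64 = 3/4
  P(P=1) = 1/8 + 7/64 + 1/64 = 1/4
Marginal P(Q) (column sums):
  P(Q=0) = 3/8 + 1/8 = 1/2
  P(Q=1) = 21/64 + 7/64 = 7/16
  P(Q=2) = 3/64 + 1/64 = 1/16

P and Q are independent iff P(P=i,Q=j) = P(P=i)·P(Q=j) for every cell.
  P(P=0)·P(Q=0) = 3/4 × 1/2 = 3/8 = P(P=0,Q=0) ✓
  P(P=0)·P(Q=1) = 3/4 × 7/16 = 21/64 = P(P=0,Q=1) ✓
  P(P=0)·P(Q=2) = 3/4 × 1/16 = 3/64 = P(P=0,Q=2) ✓
  P(P=1)·P(Q=0) = 1/4 × 1/2 = 1/8 = P(P=1,Q=0) ✓
  P(P=1)·P(Q=1) = 1/4 × 7/16 = 7/64 = P(P=1,Q=1) ✓
  P(P=1)·P(Q=2) = 1/4 × 1/16 = 1/64 = P(P=1,Q=2) ✓

Yes, P and Q are independent: every cell factors, so I(P;Q) = 0 bits.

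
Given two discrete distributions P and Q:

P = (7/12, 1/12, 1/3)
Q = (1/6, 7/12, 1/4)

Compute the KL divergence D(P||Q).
D(P||Q) = Σ P(i) log₂(P(i)/Q(i))
  i=0: (7/12) × log₂((7/12)/(1/6)) = (7/12) × log₂(7/2) = 1.0543
  i=1: (1/12) × log₂((1/12)/(7/12)) = (1/12) × log₂(1/7) = -0.2339
  i=2: (1/3) × log₂((1/3)/(1/4)) = (1/3) × log₂(4/3) = 0.1383
D(P||Q) = 1.0543 - 0.2339 + 0.1383
  = 0.9587 bits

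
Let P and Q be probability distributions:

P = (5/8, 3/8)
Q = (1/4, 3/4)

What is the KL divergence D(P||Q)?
D(P||Q) = Σ P(i) log₂(P(i)/Q(i))
  i=0: (5/8) × log₂((5/8)/(1/4)) = (5/8) × log₂(5/2) = 0.8262
  i=1: (3/8) × log₂((3/8)/(3/4)) = (3/8) × log₂(1/2) = -0.3750
D(P||Q) = 0.8262 - 0.3750
  = 0.4512 bits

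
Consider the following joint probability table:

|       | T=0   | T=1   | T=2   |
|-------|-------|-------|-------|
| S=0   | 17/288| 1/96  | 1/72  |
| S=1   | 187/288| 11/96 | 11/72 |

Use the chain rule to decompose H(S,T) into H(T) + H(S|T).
By the chain rule: H(S,T) = H(T) + H(S|T)

Marginal P(T) (column sums):
  P(T=0) = 17/288 + 187/288 = 17/24
  P(T=1) = 1/96 + 11/96 = 1/8
  P(T=2) = 1/72 + 11/72 = 1/6
H(T) = -[(17/24)·log₂(17/24) + (1/8)·log₂(1/8) + (1/6)·log₂(1/6)]
  = 0.3524 + 0.3750 + 0.4308
  = 1.1582 bits
H(S|T) = -Σ P(S,T)·log₂ P(S|T), where P(S|T) = P(S,T) / P(T)
  (S=0,T=0): P(S|T) = (17/288)/(17/24) = 1/12;  -(17/288)·log₂(1/12) = 0.2116
  (S=0,T=1): P(S|T) = (1/96)/(1/8) = 1/12;  -(1/96)·log₂(1/12) = 0.0373
  (S=0,T=2): P(S|T) = (1/72)/(1/6) = 1/12;  -(1/72)·log₂(1/12) = 0.0498
  (S=1,T=0): P(S|T) = (187/288)/(17/24) = 11/12;  -(187/288)·log₂(11/12) = 0.0815
  (S=1,T=1): P(S|T) = (11/96)/(1/8) = 11/12;  -(11/96)·log₂(11/12) = 0.0144
  (S=1,T=2): P(S|T) = (11/72)/(1/6) = 11/12;  -(11/72)·log₂(11/12) = 0.0192
H(S|T) = 0.2116 + 0.0373 + 0.0498 + 0.0815 + 0.0144 + 0.0192
  = 0.4138 bits

H(S,T) = H(T) + H(S|T) = 1.1582 + 0.4138 = 1.5720 bits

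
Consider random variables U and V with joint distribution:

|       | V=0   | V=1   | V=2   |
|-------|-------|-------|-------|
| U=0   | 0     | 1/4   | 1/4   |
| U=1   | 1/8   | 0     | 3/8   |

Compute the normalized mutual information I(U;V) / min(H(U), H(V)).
Marginal P(U) (row sums):
  P(U=0) = 0 + 1/4 + 1/4 = 1/2
  P(U=1) = 1/8 + 0 + 3/8 = 1/2
Marginal P(V) (column sums):
  P(V=0) = 0 + 1/8 = 1/8
  P(V=1) = 1/4 + 0 = 1/4
  P(V=2) = 1/4 + 3/8 = 5/8

H(U) = -[(1/2)·log₂(1/2) + (1/2)·log₂(1/2)]
  = 0.5000 + 0.5000
  = 1.0000 bits
H(V) = -[(1/8)·log₂(1/8) + (1/4)·log₂(1/4) + (5/8)·log₂(5/8)]
  = 0.3750 + 0.5000 + 0.4238
  = 1.2988 bits
H(U,V) = -[(1/4)·log₂(1/4) + (1/4)·log₂(1/4) + (1/8)·log₂(1/8) + (3/8)·log₂(3/8)]
  = 0.5000 + 0.5000 + 0.3750 + 0.5306
  = 1.9056 bits

I(U;V) = H(U) + H(V) - H(U,V)
  = 1.0000 + 1.2988 - 1.9056
  = 0.3932 bits

min(H(U), H(V)) = min(1.0000, 1.2988) = 1.0000 bits
Normalized MI = 0.3932 / 1.0000 = 0.3932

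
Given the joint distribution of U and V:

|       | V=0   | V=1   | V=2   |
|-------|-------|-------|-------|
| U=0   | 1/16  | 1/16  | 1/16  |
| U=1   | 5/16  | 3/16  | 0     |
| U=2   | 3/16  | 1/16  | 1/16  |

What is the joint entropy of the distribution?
H(U,V) = -Σ P(U,V) log₂ P(U,V), summed over the non-zero cells:
H(U,V) = -[(1/16)·log₂(1/16) + (1/16)·log₂(1/16) + (1/16)·log₂(1/16) + (5/16)·log₂(5/16) + (3/16)·log₂(3/16) + (3/16)·log₂(3/16) + (1/16)·log₂(1/16) + (1/16)·log₂(1/16)]
  = 0.2500 + 0.2500 + 0.2500 + 0.5244 + 0.4528 + 0.4528 + 0.2500 + 0.2500
  = 2.6800 bits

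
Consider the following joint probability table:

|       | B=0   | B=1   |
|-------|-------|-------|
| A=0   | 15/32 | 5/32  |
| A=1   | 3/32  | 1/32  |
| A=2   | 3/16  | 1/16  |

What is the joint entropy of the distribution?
H(A,B) = -Σ P(A,B) log₂ P(A,B), summed over the non-zero cells:
H(A,B) = -[(15/32)·log₂(15/32) + (5/32)·log₂(5/32) + (3/32)·log₂(3/32) + (1/32)·log₂(1/32) + (3/16)·log₂(3/16) + (1/16)·log₂(1/16)]
  = 0.5124 + 0.4184 + 0.3202 + 0.1563 + 0.4528 + 0.2500
  = 2.1101 bits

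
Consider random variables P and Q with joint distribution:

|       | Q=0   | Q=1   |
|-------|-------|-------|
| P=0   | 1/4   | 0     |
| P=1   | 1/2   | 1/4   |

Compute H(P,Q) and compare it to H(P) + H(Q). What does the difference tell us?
Marginal P(P) (row sums):
  P(P=0) = 1/4 + 0 = 1/4
  P(P=1) = 1/2 + 1/4 = 3/4
Marginal P(Q) (column sums):
  P(Q=0) = 1/4 + 1/2 = 3/4
  P(Q=1) = 0 + 1/4 = 1/4

H(P,Q) = -[(1/4)·log₂(1/4) + (1/2)·log₂(1/2) + (1/4)·log₂(1/4)]
  = 0.5000 + 0.5000 + 0.5000
  = 1.5000 bits
H(P) = -[(1/4)·log₂(1/4) + (3/4)·log₂(3/4)]
  = 0.5000 + 0.3113
  = 0.8113 bits
H(Q) = -[(3/4)·log₂(3/4) + (1/4)·log₂(1/4)]
  = 0.3113 + 0.5000
  = 0.8113 bits

H(P) + H(Q) = 0.8113 + 0.8113 = 1.6226 bits
Difference: H(P) + H(Q) - H(P,Q) = 1.6226 - 1.5000 = 0.1226 bits = I(P;Q)

The difference is the mutual information; it is positive here, so P and Q are dependent (knowing one reduces uncertainty about the other by 0.1226 bits).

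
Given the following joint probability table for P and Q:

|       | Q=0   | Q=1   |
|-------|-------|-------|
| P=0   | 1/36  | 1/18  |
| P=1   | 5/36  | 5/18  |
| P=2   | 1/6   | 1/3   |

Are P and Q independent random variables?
Marginal P(P) (row sums):
  P(P=0) = 1/36 + 1/18 = 1/12
  P(P=1) = 5/36 + 5/18 = 5/12
  P(P=2) = 1/6 + 1/3 = 1/2
Marginal P(Q) (column sums):
  P(Q=0) = 1/36 + 5/36 + 1/6 = 1/3
  P(Q=1) = 1/18 + 5/18 + 1/3 = 2/3

P and Q are independent iff P(P=i,Q=j) = P(P=i)·P(Q=j) for every cell.
  P(P=0)·P(Q=0) = 1/12 × 1/3 = 1/36 = P(P=0,Q=0) ✓
  P(P=0)·P(Q=1) = 1/12 × 2/3 = 1/18 = P(P=0,Q=1) ✓
  P(P=1)·P(Q=0) = 5/12 × 1/3 = 5/36 = P(P=1,Q=0) ✓
  P(P=1)·P(Q=1) = 5/12 × 2/3 = 5/18 = P(P=1,Q=1) ✓
  P(P=2)·P(Q=0) = 1/2 × 1/3 = 1/6 = P(P=2,Q=0) ✓
  P(P=2)·P(Q=1) = 1/2 × 2/3 = 1/3 = P(P=2,Q=1) ✓

Yes, P and Q are independent: every cell factors, so I(P;Q) = 0 bits.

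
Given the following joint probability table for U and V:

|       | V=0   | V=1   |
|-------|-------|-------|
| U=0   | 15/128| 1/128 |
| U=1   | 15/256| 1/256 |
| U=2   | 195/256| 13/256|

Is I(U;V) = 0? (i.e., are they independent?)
Marginal P(U) (row sums):
  P(U=0) = 15/128 + 1/128 = 1/8
  P(U=1) = 15/256 + 1/256 = 1/16
  P(U=2) = 195/256 + 13/256 = 13/16
Marginal P(V) (column sums):
  P(V=0) = 15/128 + 15/256 + 195/256 = 15/16
  P(V=1) = 1/128 + 1/256 + 13/256 = 1/16

U and V are independent iff P(U=i,V=j) = P(U=i)·P(V=j) for every cell.
  P(U=0)·P(V=0) = 1/8 × 15/16 = 15/128 = P(U=0,V=0) ✓
  P(U=0)·P(V=1) = 1/8 × 1/16 = 1/128 = P(U=0,V=1) ✓
  P(U=1)·P(V=0) = 1/16 × 15/16 = 15/256 = P(U=1,V=0) ✓
  P(U=1)·P(V=1) = 1/16 × 1/16 = 1/256 = P(U=1,V=1) ✓
  P(U=2)·P(V=0) = 13/16 × 15/16 = 195/256 = P(U=2,V=0) ✓
  P(U=2)·P(V=1) = 13/16 × 1/16 = 13/256 = P(U=2,V=1) ✓

Yes, U and V are independent: every cell factors, so I(U;V) = 0 bits.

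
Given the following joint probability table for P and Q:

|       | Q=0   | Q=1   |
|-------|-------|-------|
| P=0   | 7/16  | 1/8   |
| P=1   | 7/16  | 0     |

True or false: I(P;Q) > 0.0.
Marginal P(P) (row sums):
  P(P=0) = 7/16 + 1/8 = 9/16
  P(P=1) = 7/16 + 0 = 7/16
Marginal P(Q) (column sums):
  P(Q=0) = 7/16 + 7/16 = 7/8
  P(Q=1) = 1/8 + 0 = 1/8

H(P) = -[(9/16)·log₂(9/16) + (7/16)·log₂(7/16)]
  = 0.4669 + 0.5218
  = 0.9887 bits
H(Q) = -[(7/8)·log₂(7/8) + (1/8)·log₂(1/8)]
  = 0.1686 + 0.3750
  = 0.5436 bits
H(P,Q) = -[(7/16)·log₂(7/16) + (1/8)·log₂(1/8) + (7/16)·log₂(7/16)]
  = 0.5218 + 0.3750 + 0.5218
  = 1.4186 bits

I(P;Q) = H(P) + H(Q) - H(P,Q)
  = 0.9887 + 0.5436 - 1.4186
  = 0.1137 bits

True. I(P;Q) = 0.1137 bits, which is > 0.0 bits.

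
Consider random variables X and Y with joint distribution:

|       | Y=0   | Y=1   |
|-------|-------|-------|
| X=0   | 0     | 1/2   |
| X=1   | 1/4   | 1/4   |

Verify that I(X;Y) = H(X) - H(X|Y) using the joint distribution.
Left side, from I(X;Y) = H(X) + H(Y) - H(X,Y):
Marginal P(X) (row sums):
  P(X=0) = 0 + 1/2 = 1/2
  P(X=1) = 1/4 + 1/4 = 1/2
Marginal P(Y) (column sums):
  P(Y=0) = 0 + 1/4 = 1/4
  P(Y=1) = 1/2 + 1/4 = 3/4

H(X) = -[(1/2)·log₂(1/2) + (1/2)·log₂(1/2)]
  = 0.5000 + 0.5000
  = 1.0000 bits
H(Y) = -[(1/4)·log₂(1/4) + (3/4)·log₂(3/4)]
  = 0.5000 + 0.3113
  = 0.8113 bits
H(X,Y) = -[(1/2)·log₂(1/2) + (1/4)·log₂(1/4) + (1/4)·log₂(1/4)]
  = 0.5000 + 0.5000 + 0.5000
  = 1.5000 bits

I(X;Y) = H(X) + H(Y) - H(X,Y)
  = 1.0000 + 0.8113 - 1.5000
  = 0.3113 bits

Right side, with H(X|Y) computed directly from the conditional probabilities:
H(X|Y) = -Σ P(X,Y)·log₂ P(X|Y), where P(X|Y) = P(X,Y) / P(Y)
  (cells with P(X,Y) = 0 contribute 0)
  (X=0,Y=1): P(X|Y) = (1/2)/(3/4) = 2/3;  -(1/2)·log₂(2/3) = 0.2925
  (X=1,Y=0): P(X|Y) = (1/4)/(1/4) = 1;  -(1/4)·log₂(1) = 0.0000
  (X=1,Y=1): P(X|Y) = (1/4)/(3/4) = 1/3;  -(1/4)·log₂(1/3) = 0.3962
H(X|Y) = 0.2925 + 0.0000 + 0.3962
  = 0.6887 bits
H(X) - H(X|Y) = 1.0000 - 0.6887 = 0.3113 bits

Both sides equal 0.3113 bits, so I(X;Y) = H(X) - H(X|Y) ✓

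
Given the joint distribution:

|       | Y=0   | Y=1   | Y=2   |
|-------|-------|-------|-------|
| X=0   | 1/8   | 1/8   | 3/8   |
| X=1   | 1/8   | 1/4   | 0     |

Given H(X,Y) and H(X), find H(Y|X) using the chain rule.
From the chain rule: H(X,Y) = H(X) + H(Y|X)
Therefore: H(Y|X) = H(X,Y) - H(X)

H(X,Y) = -[(1/8)·log₂(1/8) + (1/8)·log₂(1/8) + (3/8)·log₂(3/8) + (1/8)·log₂(1/8) + (1/4)·log₂(1/4)]
  = 0.3750 + 0.3750 + 0.5306 + 0.3750 + 0.5000
  = 2.1556 bits
Marginal P(X) (row sums):
  P(X=0) = 1/8 + 1/8 + 3/8 = 5/8
  P(X=1) = 1/8 + 1/4 + 0 = 3/8
H(X) = -[(5/8)·log₂(5/8) + (3/8)·log₂(3/8)]
  = 0.4238 + 0.5306
  = 0.9544 bits

H(Y|X) = 2.1556 - 0.9544 = 1.2012 bits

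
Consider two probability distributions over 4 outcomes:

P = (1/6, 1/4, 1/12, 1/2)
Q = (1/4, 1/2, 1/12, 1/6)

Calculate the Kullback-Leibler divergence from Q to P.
D(P||Q) = Σ P(i) log₂(P(i)/Q(i))
  i=0: (1/6) × log₂((1/6)/(1/4)) = (1/6) × log₂(2/3) = -0.0975
  i=1: (1/4) × log₂((1/4)/(1/2)) = (1/4) × log₂(1/2) = -0.2500
  i=2: (1/12) × log₂((1/12)/(1/12)) = (1/12) × log₂(1) = 0.0000
  i=3: (1/2) × log₂((1/2)/(1/6)) = (1/2) × log₂(3) = 0.7925
D(P||Q) = -0.0975 - 0.2500 + 0.0000 + 0.7925
  = 0.4450 bits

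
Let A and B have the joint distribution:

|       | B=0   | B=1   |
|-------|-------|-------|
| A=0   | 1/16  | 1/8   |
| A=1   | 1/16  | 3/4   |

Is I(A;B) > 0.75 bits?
Marginal P(A) (row sums):
  P(A=0) = 1/16 + 1/8 = 3/16
  P(A=1) = 1/16 + 3/4 = 13/16
Marginal P(B) (column sums):
  P(B=0) = 1/16 + 1/16 = 1/8
  P(B=1) = 1/8 + 3/4 = 7/8

H(A) = -[(3/16)·log₂(3/16) + (13/16)·log₂(13/16)]
  = 0.4528 + 0.2434
  = 0.6962 bits
H(B) = -[(1/8)·log₂(1/8) + (7/8)·log₂(7/8)]
  = 0.3750 + 0.1686
  = 0.5436 bits
H(A,B) = -[(1/16)·log₂(1/16) + (1/8)·log₂(1/8) + (1/16)·log₂(1/16) + (3/4)·log₂(3/4)]
  = 0.2500 + 0.3750 + 0.2500 + 0.3113
  = 1.1863 bits

I(A;B) = H(A) + H(B) - H(A,B)
  = 0.6962 + 0.5436 - 1.1863
  = 0.0535 bits

No. I(A;B) = 0.0535 bits, which is ≤ 0.75 bits.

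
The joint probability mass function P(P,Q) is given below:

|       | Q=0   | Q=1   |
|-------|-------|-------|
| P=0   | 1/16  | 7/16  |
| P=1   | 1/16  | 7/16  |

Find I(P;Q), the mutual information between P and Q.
Marginal P(P) (row sums):
  P(P=0) = 1/16 + 7/16 = 1/2
  P(P=1) = 1/16 + 7/16 = 1/2
Marginal P(Q) (column sums):
  P(Q=0) = 1/16 + 1/16 = 1/8
  P(Q=1) = 7/16 + 7/16 = 7/8

H(P) = -[(1/2)·log₂(1/2) + (1/2)·log₂(1/2)]
  = 0.5000 + 0.5000
  = 1.0000 bits
H(Q) = -[(1/8)·log₂(1/8) + (7/8)·log₂(7/8)]
  = 0.3750 + 0.1686
  = 0.5436 bits
H(P,Q) = -[(1/16)·log₂(1/16) + (7/16)·log₂(7/16) + (1/16)·log₂(1/16) + (7/16)·log₂(7/16)]
  = 0.2500 + 0.5218 + 0.2500 + 0.5218
  = 1.5436 bits

I(P;Q) = H(P) + H(Q) - H(P,Q)
  = 1.0000 + 0.5436 - 1.5436
  = 0.0000 bits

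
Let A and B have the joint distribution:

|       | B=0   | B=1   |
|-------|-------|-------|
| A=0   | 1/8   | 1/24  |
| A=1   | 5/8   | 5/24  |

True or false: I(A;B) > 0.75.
Marginal P(A) (row sums):
  P(A=0) = 1/8 + 1/24 = 1/6
  P(A=1) = 5/8 + 5/24 = 5/6
Marginal P(B) (column sums):
  P(B=0) = 1/8 + 5/8 = 3/4
  P(B=1) = 1/24 + 5/24 = 1/4

H(A) = -[(1/6)·log₂(1/6) + (5/6)·log₂(5/6)]
  = 0.4308 + 0.2192
  = 0.6500 bits
H(B) = -[(3/4)·log₂(3/4) + (1/4)·log₂(1/4)]
  = 0.3113 + 0.5000
  = 0.8113 bits
H(A,B) = -[(1/8)·log₂(1/8) + (1/24)·log₂(1/24) + (5/8)·log₂(5/8) + (5/24)·log₂(5/24)]
  = 0.3750 + 0.1910 + 0.4238 + 0.4715
  = 1.4613 bits

I(A;B) = H(A) + H(B) - H(A,B)
  = 0.6500 + 0.8113 - 1.4613
  = 0.0000 bits

False. I(A;B) = 0.0000 bits, which is ≤ 0.75 bits.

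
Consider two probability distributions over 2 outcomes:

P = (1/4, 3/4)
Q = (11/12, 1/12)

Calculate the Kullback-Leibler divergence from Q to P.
D(P||Q) = Σ P(i) log₂(P(i)/Q(i))
  i=0: (1/4) × log₂((1/4)/(11/12)) = (1/4) × log₂(3/11) = -0.4686
  i=1: (3/4) × log₂((3/4)/(1/12)) = (3/4) × log₂(9) = 2.3774
D(P||Q) = -0.4686 + 2.3774
  = 1.9088 bits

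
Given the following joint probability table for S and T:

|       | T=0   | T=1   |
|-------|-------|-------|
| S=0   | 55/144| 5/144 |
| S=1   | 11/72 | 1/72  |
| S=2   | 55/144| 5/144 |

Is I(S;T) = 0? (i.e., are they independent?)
Marginal P(S) (row sums):
  P(S=0) = 55/144 + 5/144 = 5/12
  P(S=1) = 11/72 + 1/72 = 1/6
  P(S=2) = 55/144 + 5/144 = 5/12
Marginal P(T) (column sums):
  P(T=0) = 55/144 + 11/72 + 55/144 = 11/12
  P(T=1) = 5/144 + 1/72 + 5/144 = 1/12

S and T are independent iff P(S=i,T=j) = P(S=i)·P(T=j) for every cell.
  P(S=0)·P(T=0) = 5/12 × 11/12 = 55/144 = P(S=0,T=0) ✓
  P(S=0)·P(T=1) = 5/12 × 1/12 = 5/144 = P(S=0,T=1) ✓
  P(S=1)·P(T=0) = 1/6 × 11/12 = 11/72 = P(S=1,T=0) ✓
  P(S=1)·P(T=1) = 1/6 × 1/12 = 1/72 = P(S=1,T=1) ✓
  P(S=2)·P(T=0) = 5/12 × 11/12 = 55/144 = P(S=2,T=0) ✓
  P(S=2)·P(T=1) = 5/12 × 1/12 = 5/144 = P(S=2,T=1) ✓

Yes, S and T are independent: every cell factors, so I(S;T) = 0 bits.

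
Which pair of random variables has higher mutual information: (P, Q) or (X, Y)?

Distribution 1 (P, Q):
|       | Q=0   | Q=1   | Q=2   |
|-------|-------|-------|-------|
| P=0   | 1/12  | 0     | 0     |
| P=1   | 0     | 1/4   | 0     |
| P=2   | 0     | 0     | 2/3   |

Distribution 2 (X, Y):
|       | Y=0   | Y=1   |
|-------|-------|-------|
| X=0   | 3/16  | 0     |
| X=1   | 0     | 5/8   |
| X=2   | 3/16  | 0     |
Distribution 1 (P, Q):
Marginal P(P) (row sums):
  P(P=0) = 1/12 + 0 + 0 = 1/12
  P(P=1) = 0 + 1/4 + 0 = 1/4
  P(P=2) = 0 + 0 + 2/3 = 2/3
Marginal P(Q) (column sums):
  P(Q=0) = 1/12 + 0 + 0 = 1/12
  P(Q=1) = 0 + 1/4 + 0 = 1/4
  P(Q=2) = 0 + 0 + 2/3 = 2/3

H(P) = -[(1/12)·log₂(1/12) + (1/4)·log₂(1/4) + (2/3)·log₂(2/3)]
  = 0.2987 + 0.5000 + 0.3900
  = 1.1887 bits
H(Q) = -[(1/12)·log₂(1/12) + (1/4)·log₂(1/4) + (2/3)·log₂(2/3)]
  = 0.2987 + 0.5000 + 0.3900
  = 1.1887 bits
H(P,Q) = -[(1/12)·log₂(1/12) + (1/4)·log₂(1/4) + (2/3)·log₂(2/3)]
  = 0.2987 + 0.5000 + 0.3900
  = 1.1887 bits

I(P;Q) = H(P) + H(Q) - H(P,Q)
  = 1.1887 + 1.1887 - 1.1887
  = 1.1887 bits

Distribution 2 (X, Y):
Marginal P(X) (row sums):
  P(X=0) = 3/16 + 0 = 3/16
  P(X=1) = 0 + 5/8 = 5/8
  P(X=2) = 3/16 + 0 = 3/16
Marginal P(Y) (column sums):
  P(Y=0) = 3/16 + 0 + 3/16 = 3/8
  P(Y=1) = 0 + 5/8 + 0 = 5/8

H(X) = -[(3/16)·log₂(3/16) + (5/8)·log₂(5/8) + (3/16)·log₂(3/16)]
  = 0.4528 + 0.4238 + 0.4528
  = 1.3294 bits
H(Y) = -[(3/8)·log₂(3/8) + (5/8)·log₂(5/8)]
  = 0.5306 + 0.4238
  = 0.9544 bits
H(X,Y) = -[(3/16)·log₂(3/16) + (5/8)·log₂(5/8) + (3/16)·log₂(3/16)]
  = 0.4528 + 0.4238 + 0.4528
  = 1.3294 bits

I(X;Y) = H(X) + H(Y) - H(X,Y)
  = 1.3294 + 0.9544 - 1.3294
  = 0.9544 bits

I(P;Q) = 1.1887 bits > I(X;Y) = 0.9544 bits, so (P, Q) has the higher mutual information (stronger dependence).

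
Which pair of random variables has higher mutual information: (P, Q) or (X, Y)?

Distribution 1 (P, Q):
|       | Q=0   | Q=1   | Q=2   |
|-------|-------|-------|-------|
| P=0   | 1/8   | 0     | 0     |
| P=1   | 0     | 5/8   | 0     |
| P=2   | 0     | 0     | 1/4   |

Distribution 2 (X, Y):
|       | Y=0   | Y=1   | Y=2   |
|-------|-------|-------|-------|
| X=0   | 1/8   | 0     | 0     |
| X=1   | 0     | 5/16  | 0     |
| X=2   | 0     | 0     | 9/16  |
Distribution 1 (P, Q):
Marginal P(P) (row sums):
  P(P=0) = 1/8 + 0 + 0 = 1/8
  P(P=1) = 0 + 5/8 + 0 = 5/8
  P(P=2) = 0 + 0 + 1/4 = 1/4
Marginal P(Q) (column sums):
  P(Q=0) = 1/8 + 0 + 0 = 1/8
  P(Q=1) = 0 + 5/8 + 0 = 5/8
  P(Q=2) = 0 + 0 + 1/4 = 1/4

H(P) = -[(1/8)·log₂(1/8) + (5/8)·log₂(5/8) + (1/4)·log₂(1/4)]
  = 0.3750 + 0.4238 + 0.5000
  = 1.2988 bits
H(Q) = -[(1/8)·log₂(1/8) + (5/8)·log₂(5/8) + (1/4)·log₂(1/4)]
  = 0.3750 + 0.4238 + 0.5000
  = 1.2988 bits
H(P,Q) = -[(1/8)·log₂(1/8) + (5/8)·log₂(5/8) + (1/4)·log₂(1/4)]
  = 0.3750 + 0.4238 + 0.5000
  = 1.2988 bits

I(P;Q) = H(P) + H(Q) - H(P,Q)
  = 1.2988 + 1.2988 - 1.2988
  = 1.2988 bits

Distribution 2 (X, Y):
Marginal P(X) (row sums):
  P(X=0) = 1/8 + 0 + 0 = 1/8
  P(X=1) = 0 + 5/16 + 0 = 5/16
  P(X=2) = 0 + 0 + 9/16 = 9/16
Marginal P(Y) (column sums):
  P(Y=0) = 1/8 + 0 + 0 = 1/8
  P(Y=1) = 0 + 5/16 + 0 = 5/16
  P(Y=2) = 0 + 0 + 9/16 = 9/16

H(X) = -[(1/8)·log₂(1/8) + (5/16)·log₂(5/16) + (9/16)·log₂(9/16)]
  = 0.3750 + 0.5244 + 0.4669
  = 1.3663 bits
H(Y) = -[(1/8)·log₂(1/8) + (5/16)·log₂(5/16) + (9/16)·log₂(9/16)]
  = 0.3750 + 0.5244 + 0.4669
  = 1.3663 bits
H(X,Y) = -[(1/8)·log₂(1/8) + (5/16)·log₂(5/16) + (9/16)·log₂(9/16)]
  = 0.3750 + 0.5244 + 0.4669
  = 1.3663 bits

I(X;Y) = H(X) + H(Y) - H(X,Y)
  = 1.3663 + 1.3663 - 1.3663
  = 1.3663 bits

I(X;Y) = 1.3663 bits > I(P;Q) = 1.2988 bits, so (X, Y) has the higher mutual information (stronger dependence).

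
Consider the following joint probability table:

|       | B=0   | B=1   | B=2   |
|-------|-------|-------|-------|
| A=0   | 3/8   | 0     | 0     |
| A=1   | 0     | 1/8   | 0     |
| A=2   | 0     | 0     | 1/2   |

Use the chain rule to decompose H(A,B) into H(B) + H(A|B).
By the chain rule: H(A,B) = H(B) + H(A|B)

Marginal P(B) (column sums):
  P(B=0) = 3/8 + 0 + 0 = 3/8
  P(B=1) = 0 + 1/8 + 0 = 1/8
  P(B=2) = 0 + 0 + 1/2 = 1/2
H(B) = -[(3/8)·log₂(3/8) + (1/8)·log₂(1/8) + (1/2)·log₂(1/2)]
  = 0.5306 + 0.3750 + 0.5000
  = 1.4056 bits
H(A|B) = -Σ P(A,B)·log₂ P(A|B), where P(A|B) = P(A,B) / P(B)
  (cells with P(A,B) = 0 contribute 0)
  (A=0,B=0): P(A|B) = (3/8)/(3/8) = 1;  -(3/8)·log₂(1) = 0.0000
  (A=1,B=1): P(A|B) = (1/8)/(1/8) = 1;  -(1/8)·log₂(1) = 0.0000
  (A=2,B=2): P(A|B) = (1/2)/(1/2) = 1;  -(1/2)·log₂(1) = 0.0000
H(A|B) = 0.0000 + 0.0000 + 0.0000
  = 0.0000 bits

H(A,B) = H(B) + H(A|B) = 1.4056 + 0.0000 = 1.4056 bits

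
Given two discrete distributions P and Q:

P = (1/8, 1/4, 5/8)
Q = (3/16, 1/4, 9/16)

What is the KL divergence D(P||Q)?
D(P||Q) = Σ P(i) log₂(P(i)/Q(i))
  i=0: (1/8) × log₂((1/8)/(3/16)) = (1/8) × log₂(2/3) = -0.0731
  i=1: (1/4) × log₂((1/4)/(1/4)) = (1/4) × log₂(1) = 0.0000
  i=2: (5/8) × log₂((5/8)/(9/16)) = (5/8) × log₂(10/9) = 0.0950
D(P||Q) = -0.0731 + 0.0000 + 0.0950
  = 0.0219 bits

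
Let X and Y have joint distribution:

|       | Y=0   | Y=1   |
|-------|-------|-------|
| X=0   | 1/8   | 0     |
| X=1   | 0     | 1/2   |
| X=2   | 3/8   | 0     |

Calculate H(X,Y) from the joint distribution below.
H(X,Y) = -Σ P(X,Y) log₂ P(X,Y), summed over the non-zero cells:
H(X,Y) = -[(1/8)·log₂(1/8) + (1/2)·log₂(1/2) + (3/8)·log₂(3/8)]
  = 0.3750 + 0.5000 + 0.5306
  = 1.4056 bits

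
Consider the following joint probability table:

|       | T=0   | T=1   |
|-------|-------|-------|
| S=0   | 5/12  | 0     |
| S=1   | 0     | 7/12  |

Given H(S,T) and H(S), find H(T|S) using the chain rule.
From the chain rule: H(S,T) = H(S) + H(T|S)
Therefore: H(T|S) = H(S,T) - H(S)

H(S,T) = -[(5/12)·log₂(5/12) + (7/12)·log₂(7/12)]
  = 0.5263 + 0.4536
  = 0.9799 bits
Marginal P(S) (row sums):
  P(S=0) = 5/12 + 0 = 5/12
  P(S=1) = 0 + 7/12 = 7/12
H(S) = -[(5/12)·log₂(5/12) + (7/12)·log₂(7/12)]
  = 0.5263 + 0.4536
  = 0.9799 bits

H(T|S) = 0.9799 - 0.9799 = 0.0000 bits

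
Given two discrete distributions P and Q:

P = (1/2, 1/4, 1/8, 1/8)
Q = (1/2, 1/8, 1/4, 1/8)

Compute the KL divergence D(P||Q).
D(P||Q) = Σ P(i) log₂(P(i)/Q(i))
  i=0: (1/2) × log₂((1/2)/(1/2)) = (1/2) × log₂(1) = 0.0000
  i=1: (1/4) × log₂((1/4)/(1/8)) = (1/4) × log₂(2) = 0.2500
  i=2: (1/8) × log₂((1/8)/(1/4)) = (1/8) × log₂(1/2) = -0.1250
  i=3: (1/8) × log₂((1/8)/(1/8)) = (1/8) × log₂(1) = 0.0000
D(P||Q) = 0.0000 + 0.2500 - 0.1250 + 0.0000
  = 0.1250 bits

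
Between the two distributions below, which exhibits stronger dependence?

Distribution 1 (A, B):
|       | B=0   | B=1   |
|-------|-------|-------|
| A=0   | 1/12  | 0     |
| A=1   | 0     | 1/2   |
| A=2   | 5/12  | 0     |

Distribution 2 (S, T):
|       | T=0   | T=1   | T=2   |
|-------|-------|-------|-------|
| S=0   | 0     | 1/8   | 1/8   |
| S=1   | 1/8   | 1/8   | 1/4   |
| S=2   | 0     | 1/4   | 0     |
Distribution 1 (A, B):
Marginal P(A) (row sums):
  P(A=0) = 1/12 + 0 = 1/12
  P(A=1) = 0 + 1/2 = 1/2
  P(A=2) = 5/12 + 0 = 5/12
Marginal P(B) (column sums):
  P(B=0) = 1/12 + 0 + 5/12 = 1/2
  P(B=1) = 0 + 1/2 + 0 = 1/2

H(A) = -[(1/12)·log₂(1/12) + (1/2)·log₂(1/2) + (5/12)·log₂(5/12)]
  = 0.2987 + 0.5000 + 0.5263
  = 1.3250 bits
H(B) = -[(1/2)·log₂(1/2) + (1/2)·log₂(1/2)]
  = 0.5000 + 0.5000
  = 1.0000 bits
H(A,B) = -[(1/12)·log₂(1/12) + (1/2)·log₂(1/2) + (5/12)·log₂(5/12)]
  = 0.2987 + 0.5000 + 0.5263
  = 1.3250 bits

I(A;B) = H(A) + H(B) - H(A,B)
  = 1.3250 + 1.0000 - 1.3250
  = 1.0000 bits

Distribution 2 (S, T):
Marginal P(S) (row sums):
  P(S=0) = 0 + 1/8 + 1/8 = 1/4
  P(S=1) = 1/8 + 1/8 + 1/4 = 1/2
  P(S=2) = 0 + 1/4 + 0 = 1/4
Marginal P(T) (column sums):
  P(T=0) = 0 + 1/8 + 0 = 1/8
  P(T=1) = 1/8 + 1/8 + 1/4 = 1/2
  P(T=2) = 1/8 + 1/4 + 0 = 3/8

H(S) = -[(1/4)·log₂(1/4) + (1/2)·log₂(1/2) + (1/4)·log₂(1/4)]
  = 0.5000 + 0.5000 + 0.5000
  = 1.5000 bits
H(T) = -[(1/8)·log₂(1/8) + (1/2)·log₂(1/2) + (3/8)·log₂(3/8)]
  = 0.3750 + 0.5000 + 0.5306
  = 1.4056 bits
H(S,T) = -[(1/8)·log₂(1/8) + (1/8)·log₂(1/8) + (1/8)·log₂(1/8) + (1/8)·log₂(1/8) + (1/4)·log₂(1/4) + (1/4)·log₂(1/4)]
  = 0.3750 + 0.3750 + 0.3750 + 0.3750 + 0.5000 + 0.5000
  = 2.5000 bits

I(S;T) = H(S) + H(T) - H(S,T)
  = 1.5000 + 1.4056 - 2.5000
  = 0.4056 bits

I(A;B) = 1.0000 bits > I(S;T) = 0.4056 bits, so (A, B) has the higher mutual information (stronger dependence).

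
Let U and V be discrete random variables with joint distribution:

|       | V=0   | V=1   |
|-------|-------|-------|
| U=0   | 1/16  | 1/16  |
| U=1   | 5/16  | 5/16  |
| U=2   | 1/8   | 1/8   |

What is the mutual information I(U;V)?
Marginal P(U) (row sums):
  P(U=0) = 1/16 + 1/16 = 1/8
  P(U=1) = 5/16 + 5/16 = 5/8
  P(U=2) = 1/8 + 1/8 = 1/4
Marginal P(V) (column sums):
  P(V=0) = 1/16 + 5/16 + 1/8 = 1/2
  P(V=1) = 1/16 + 5/16 + 1/8 = 1/2

H(U) = -[(1/8)·log₂(1/8) + (5/8)·log₂(5/8) + (1/4)·log₂(1/4)]
  = 0.3750 + 0.4238 + 0.5000
  = 1.2988 bits
H(V) = -[(1/2)·log₂(1/2) + (1/2)·log₂(1/2)]
  = 0.5000 + 0.5000
  = 1.0000 bits
H(U,V) = -[(1/16)·log₂(1/16) + (1/16)·log₂(1/16) + (5/16)·log₂(5/16) + (5/16)·log₂(5/16) + (1/8)·log₂(1/8) + (1/8)·log₂(1/8)]
  = 0.2500 + 0.2500 + 0.5244 + 0.5244 + 0.3750 + 0.3750
  = 2.2988 bits

I(U;V) = H(U) + H(V) - H(U,V)
  = 1.2988 + 1.0000 - 2.2988
  = 0.0000 bits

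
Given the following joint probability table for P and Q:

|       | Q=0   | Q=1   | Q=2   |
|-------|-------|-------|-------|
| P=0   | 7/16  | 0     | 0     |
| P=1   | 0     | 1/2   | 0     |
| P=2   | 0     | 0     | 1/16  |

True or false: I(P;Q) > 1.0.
Marginal P(P) (row sums):
  P(P=0) = 7/16 + 0 + 0 = 7/16
  P(P=1) = 0 + 1/2 + 0 = 1/2
  P(P=2) = 0 + 0 + 1/16 = 1/16
Marginal P(Q) (column sums):
  P(Q=0) = 7/16 + 0 + 0 = 7/16
  P(Q=1) = 0 + 1/2 + 0 = 1/2
  P(Q=2) = 0 + 0 + 1/16 = 1/16

H(P) = -[(7/16)·log₂(7/16) + (1/2)·log₂(1/2) + (1/16)·log₂(1/16)]
  = 0.5218 + 0.5000 + 0.2500
  = 1.2718 bits
H(Q) = -[(7/16)·log₂(7/16) + (1/2)·log₂(1/2) + (1/16)·log₂(1/16)]
  = 0.5218 + 0.5000 + 0.2500
  = 1.2718 bits
H(P,Q) = -[(7/16)·log₂(7/16) + (1/2)·log₂(1/2) + (1/16)·log₂(1/16)]
  = 0.5218 + 0.5000 + 0.2500
  = 1.2718 bits

I(P;Q) = H(P) + H(Q) - H(P,Q)
  = 1.2718 + 1.2718 - 1.2718
  = 1.2718 bits

True. I(P;Q) = 1.2718 bits, which is > 1.0 bits.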